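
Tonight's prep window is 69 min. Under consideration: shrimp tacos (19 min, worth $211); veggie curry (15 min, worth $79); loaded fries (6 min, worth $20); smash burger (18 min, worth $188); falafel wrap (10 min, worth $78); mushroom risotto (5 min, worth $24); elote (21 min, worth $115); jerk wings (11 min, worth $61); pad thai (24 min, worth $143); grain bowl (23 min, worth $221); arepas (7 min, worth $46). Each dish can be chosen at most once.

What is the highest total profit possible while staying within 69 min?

666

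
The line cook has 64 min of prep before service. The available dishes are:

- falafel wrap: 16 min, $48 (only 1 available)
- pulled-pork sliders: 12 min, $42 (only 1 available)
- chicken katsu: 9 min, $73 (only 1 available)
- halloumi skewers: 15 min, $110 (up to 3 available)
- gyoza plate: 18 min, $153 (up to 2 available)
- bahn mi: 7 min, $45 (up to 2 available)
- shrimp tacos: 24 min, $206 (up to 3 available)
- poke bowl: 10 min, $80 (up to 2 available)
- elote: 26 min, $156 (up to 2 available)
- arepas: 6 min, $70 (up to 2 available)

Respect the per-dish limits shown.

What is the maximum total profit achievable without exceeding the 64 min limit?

579

Ranking by ratio (profit/min): arepas 11.67, shrimp tacos 8.58, gyoza plate 8.50, chicken katsu 8.11.
A density-first pass picks 2×shrimp tacos + 2×arepas — 552 at 60 min.
The 24 min tied up in shrimp tacos is better spent on gyoza plate + poke bowl — total rises to 579 (64 min).
No other feasible combination exceeds 579.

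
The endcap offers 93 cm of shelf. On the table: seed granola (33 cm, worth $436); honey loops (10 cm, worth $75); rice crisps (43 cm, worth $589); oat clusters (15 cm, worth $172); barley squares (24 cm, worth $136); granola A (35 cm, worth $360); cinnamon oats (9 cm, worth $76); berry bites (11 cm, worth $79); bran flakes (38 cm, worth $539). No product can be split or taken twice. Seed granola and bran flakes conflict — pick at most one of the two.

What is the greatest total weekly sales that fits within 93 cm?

1207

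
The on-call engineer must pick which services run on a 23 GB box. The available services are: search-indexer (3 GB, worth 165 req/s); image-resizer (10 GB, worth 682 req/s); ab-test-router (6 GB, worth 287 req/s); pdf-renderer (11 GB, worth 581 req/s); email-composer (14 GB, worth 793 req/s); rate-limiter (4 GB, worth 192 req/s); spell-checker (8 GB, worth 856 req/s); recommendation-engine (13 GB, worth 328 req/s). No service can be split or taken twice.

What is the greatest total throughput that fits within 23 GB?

1730

Filling by ratio: search-indexer + image-resizer + spell-checker for 1703, with 2 GB left unused.
Replace search-indexer with rate-limiter: the trade gains 27 net, giving 1730 at 22 GB.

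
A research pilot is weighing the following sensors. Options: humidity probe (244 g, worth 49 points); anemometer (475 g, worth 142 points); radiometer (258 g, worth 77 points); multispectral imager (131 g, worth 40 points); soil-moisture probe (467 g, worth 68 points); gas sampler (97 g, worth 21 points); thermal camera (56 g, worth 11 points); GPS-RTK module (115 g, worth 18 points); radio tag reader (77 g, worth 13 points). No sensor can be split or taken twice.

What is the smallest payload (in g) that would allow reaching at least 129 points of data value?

466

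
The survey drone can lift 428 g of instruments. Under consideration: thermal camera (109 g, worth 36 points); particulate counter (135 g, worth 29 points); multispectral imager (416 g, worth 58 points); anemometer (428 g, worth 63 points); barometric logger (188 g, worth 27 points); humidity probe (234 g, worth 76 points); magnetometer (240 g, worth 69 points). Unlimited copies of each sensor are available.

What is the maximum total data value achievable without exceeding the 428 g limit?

112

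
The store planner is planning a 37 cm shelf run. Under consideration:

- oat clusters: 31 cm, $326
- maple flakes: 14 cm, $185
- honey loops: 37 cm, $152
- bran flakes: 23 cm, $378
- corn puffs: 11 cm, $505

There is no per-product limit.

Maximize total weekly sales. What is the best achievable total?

1515

3×corn puffs uses 33 of the 37 cm and totals 1515.
Nothing else within 37 cm beats 1515.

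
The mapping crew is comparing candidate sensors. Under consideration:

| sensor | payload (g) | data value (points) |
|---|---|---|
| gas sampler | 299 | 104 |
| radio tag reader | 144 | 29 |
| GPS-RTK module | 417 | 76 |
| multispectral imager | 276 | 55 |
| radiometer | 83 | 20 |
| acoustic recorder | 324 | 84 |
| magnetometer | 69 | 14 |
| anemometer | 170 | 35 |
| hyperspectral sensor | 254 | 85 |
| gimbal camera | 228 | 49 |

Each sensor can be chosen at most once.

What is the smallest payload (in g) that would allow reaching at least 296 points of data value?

Minimise g subject to total data value ≥ 296.
gas sampler + radio tag reader + acoustic recorder + hyperspectral sensor reaches 302 using 1021 g.
Any bundle with less than 1021 g falls short of 296.

1021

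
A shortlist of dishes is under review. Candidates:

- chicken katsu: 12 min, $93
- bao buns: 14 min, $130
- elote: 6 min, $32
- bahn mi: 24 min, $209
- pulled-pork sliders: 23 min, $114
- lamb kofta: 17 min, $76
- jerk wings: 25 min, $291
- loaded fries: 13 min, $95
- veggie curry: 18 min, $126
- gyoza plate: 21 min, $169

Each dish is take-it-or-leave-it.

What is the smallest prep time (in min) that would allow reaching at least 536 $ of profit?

57

Need the lightest bundle worth ≥ 536.
chicken katsu + bao buns + elote + jerk wings: 546 profit at 57 min.
Below 57 min the best achievable stays under 536.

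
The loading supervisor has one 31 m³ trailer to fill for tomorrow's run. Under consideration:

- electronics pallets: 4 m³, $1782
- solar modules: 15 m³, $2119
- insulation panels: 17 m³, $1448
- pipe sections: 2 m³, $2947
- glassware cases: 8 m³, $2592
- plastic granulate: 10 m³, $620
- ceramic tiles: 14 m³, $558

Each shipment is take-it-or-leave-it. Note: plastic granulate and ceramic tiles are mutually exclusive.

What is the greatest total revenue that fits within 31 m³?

By revenue per m³: pipe sections 1473.50, electronics pallets 445.50, glassware cases 324.00 lead.
Best packing: electronics pallets + solar modules + pipe sections + glassware cases — 29 m³, 9440 total.

9440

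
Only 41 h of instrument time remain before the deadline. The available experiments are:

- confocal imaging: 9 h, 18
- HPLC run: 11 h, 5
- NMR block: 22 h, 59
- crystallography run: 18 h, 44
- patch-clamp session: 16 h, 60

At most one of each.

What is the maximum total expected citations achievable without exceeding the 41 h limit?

119

Best packing: NMR block + patch-clamp session — 38 h, 119 total.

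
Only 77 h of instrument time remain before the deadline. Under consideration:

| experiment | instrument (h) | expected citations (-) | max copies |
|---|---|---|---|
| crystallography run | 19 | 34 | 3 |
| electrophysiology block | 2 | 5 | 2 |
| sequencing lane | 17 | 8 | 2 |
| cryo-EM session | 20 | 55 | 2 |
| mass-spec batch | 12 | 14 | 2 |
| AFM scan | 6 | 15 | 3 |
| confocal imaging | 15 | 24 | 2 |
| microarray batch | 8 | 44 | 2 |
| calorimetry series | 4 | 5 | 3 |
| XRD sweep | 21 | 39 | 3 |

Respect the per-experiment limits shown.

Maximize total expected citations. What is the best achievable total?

The ratio heuristic lands on 2×electrophysiology block + 2×cryo-EM session + 2×AFM scan + 2×microarray batch + calorimetry series (243) but leaves 1 h idle.
Dropping electrophysiology block and calorimetry series frees 6 h; slotting in AFM scan (6 h) lifts the total to 248 at 76 h.
Nothing else within 77 h beats 248.

248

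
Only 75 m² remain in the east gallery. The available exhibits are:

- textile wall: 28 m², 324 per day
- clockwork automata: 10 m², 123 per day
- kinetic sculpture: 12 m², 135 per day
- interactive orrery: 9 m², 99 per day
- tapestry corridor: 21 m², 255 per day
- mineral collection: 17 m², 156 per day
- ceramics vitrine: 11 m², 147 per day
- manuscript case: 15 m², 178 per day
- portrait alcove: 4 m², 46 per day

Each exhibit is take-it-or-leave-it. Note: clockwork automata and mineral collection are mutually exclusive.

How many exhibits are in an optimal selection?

4

Best achievable expected visitors is 904.
textile wall + tapestry corridor + ceramics vitrine + manuscript case hits 904 at 75 m².
All optima have 4 exhibits.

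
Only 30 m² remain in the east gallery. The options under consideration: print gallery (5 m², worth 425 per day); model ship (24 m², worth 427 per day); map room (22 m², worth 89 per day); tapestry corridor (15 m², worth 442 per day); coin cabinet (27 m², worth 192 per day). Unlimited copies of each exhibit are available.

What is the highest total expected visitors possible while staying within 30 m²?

2550

Best packing: 6×print gallery — 30 m², 2550 total.
That's the maximum — no swap from here does better than 2550.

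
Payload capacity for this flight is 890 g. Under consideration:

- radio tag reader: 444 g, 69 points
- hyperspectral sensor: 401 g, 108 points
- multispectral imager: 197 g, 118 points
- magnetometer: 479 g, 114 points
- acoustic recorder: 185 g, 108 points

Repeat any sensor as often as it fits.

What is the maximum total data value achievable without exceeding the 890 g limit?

By data value per g: multispectral imager 0.60, acoustic recorder 0.58, hyperspectral sensor 0.27 lead.
Best packing: 4×multispectral imager — 788 g, 472 total.
That's the maximum — no swap from here does better than 472.

472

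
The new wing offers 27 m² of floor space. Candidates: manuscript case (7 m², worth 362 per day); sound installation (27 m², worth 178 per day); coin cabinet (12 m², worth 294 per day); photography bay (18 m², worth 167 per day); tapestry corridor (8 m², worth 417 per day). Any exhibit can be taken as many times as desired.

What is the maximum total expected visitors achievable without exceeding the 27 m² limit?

Best packing: 3×tapestry corridor — 24 m², 1251 total.
Nothing else within 27 m² beats 1251.

1251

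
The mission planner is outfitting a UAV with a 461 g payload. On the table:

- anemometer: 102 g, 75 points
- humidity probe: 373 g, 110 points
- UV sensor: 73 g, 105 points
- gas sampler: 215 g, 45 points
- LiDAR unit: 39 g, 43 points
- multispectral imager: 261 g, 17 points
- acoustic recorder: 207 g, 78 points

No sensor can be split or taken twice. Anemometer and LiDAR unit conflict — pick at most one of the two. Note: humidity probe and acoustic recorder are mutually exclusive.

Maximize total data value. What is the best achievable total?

Taking anemometer + UV sensor + acoustic recorder: 382 g used, 258 in data value.
Runner-up UV sensor + LiDAR unit + acoustic recorder tops out at 226.

258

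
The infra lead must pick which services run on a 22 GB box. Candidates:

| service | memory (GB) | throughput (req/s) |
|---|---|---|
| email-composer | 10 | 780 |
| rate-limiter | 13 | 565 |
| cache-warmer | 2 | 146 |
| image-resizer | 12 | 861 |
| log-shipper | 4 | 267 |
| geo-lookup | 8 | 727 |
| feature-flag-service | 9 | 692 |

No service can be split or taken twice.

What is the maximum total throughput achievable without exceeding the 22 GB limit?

1774

Greedy by ratio would take email-composer + cache-warmer + geo-lookup: 20 GB used, total 1653.
Replace cache-warmer with log-shipper: the trade gains 121 net, giving 1774 at 22 GB.
The closest alternative, cache-warmer + image-resizer + geo-lookup, reaches only 1734.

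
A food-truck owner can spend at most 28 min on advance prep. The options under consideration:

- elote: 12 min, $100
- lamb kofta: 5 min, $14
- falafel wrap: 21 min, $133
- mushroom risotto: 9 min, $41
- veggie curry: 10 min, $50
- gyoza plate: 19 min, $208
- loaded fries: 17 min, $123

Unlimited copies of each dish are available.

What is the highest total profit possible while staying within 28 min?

The ratio ordering already packs tightly: mushroom risotto + gyoza plate, 28 min, 249.
Nothing else within 28 min beats 249.

249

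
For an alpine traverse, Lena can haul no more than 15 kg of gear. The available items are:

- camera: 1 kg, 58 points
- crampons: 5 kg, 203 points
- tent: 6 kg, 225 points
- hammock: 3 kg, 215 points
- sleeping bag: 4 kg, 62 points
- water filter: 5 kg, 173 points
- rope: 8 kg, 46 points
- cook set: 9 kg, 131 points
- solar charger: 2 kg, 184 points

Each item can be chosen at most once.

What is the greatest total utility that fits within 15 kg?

775

Greedy by ratio would take camera + crampons + hammock + sleeping bag + solar charger: 15 kg used, total 722.
Dropping camera and sleeping bag frees 5 kg; slotting in water filter (5 kg) lifts the total to 775 at 15 kg.
Nothing else within 15 kg beats 775.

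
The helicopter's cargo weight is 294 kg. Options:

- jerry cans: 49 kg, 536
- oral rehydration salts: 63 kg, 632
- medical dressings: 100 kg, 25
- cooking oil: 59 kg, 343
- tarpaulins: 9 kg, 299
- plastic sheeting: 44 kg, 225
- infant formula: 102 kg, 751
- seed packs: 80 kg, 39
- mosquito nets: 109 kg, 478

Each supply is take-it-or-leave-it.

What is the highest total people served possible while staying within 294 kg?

2561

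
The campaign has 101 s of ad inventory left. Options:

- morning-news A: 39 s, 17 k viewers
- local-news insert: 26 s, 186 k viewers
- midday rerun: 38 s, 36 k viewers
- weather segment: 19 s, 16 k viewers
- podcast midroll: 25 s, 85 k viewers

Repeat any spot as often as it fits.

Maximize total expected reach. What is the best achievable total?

574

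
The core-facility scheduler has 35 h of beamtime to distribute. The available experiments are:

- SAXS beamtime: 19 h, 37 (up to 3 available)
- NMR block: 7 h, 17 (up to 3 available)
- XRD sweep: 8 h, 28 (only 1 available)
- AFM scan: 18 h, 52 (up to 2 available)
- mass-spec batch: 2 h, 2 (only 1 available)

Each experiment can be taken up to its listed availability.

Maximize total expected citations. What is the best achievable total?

99

The ratio ordering already packs tightly: NMR block + XRD sweep + AFM scan + mass-spec batch, 35 h, 99.
No other feasible combination exceeds 99.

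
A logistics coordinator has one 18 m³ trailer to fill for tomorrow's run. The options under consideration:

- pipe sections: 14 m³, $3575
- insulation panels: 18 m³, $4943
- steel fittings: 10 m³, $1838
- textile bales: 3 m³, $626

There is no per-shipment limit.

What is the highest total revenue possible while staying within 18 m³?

Insulation panels uses 18 of the 18 m³ and totals 4943.
No other feasible combination exceeds 4943.

4943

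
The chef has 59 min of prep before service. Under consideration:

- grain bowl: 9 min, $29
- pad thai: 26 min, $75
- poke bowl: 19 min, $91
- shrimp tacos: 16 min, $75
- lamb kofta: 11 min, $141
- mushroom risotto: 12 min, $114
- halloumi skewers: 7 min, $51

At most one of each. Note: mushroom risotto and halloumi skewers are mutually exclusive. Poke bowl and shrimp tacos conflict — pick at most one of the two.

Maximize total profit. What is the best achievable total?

Ranking by ratio (profit/min): lamb kofta 12.82, mushroom risotto 9.50, halloumi skewers 7.29.
Taking grain bowl + poke bowl + lamb kofta + mushroom risotto: 51 min used, 375 in profit.
Nothing else feasible within 59 min beats 375.

375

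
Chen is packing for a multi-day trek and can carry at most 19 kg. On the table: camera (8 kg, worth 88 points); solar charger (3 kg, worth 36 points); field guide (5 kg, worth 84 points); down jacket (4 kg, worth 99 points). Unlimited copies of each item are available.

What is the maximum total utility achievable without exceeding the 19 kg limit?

The ratio ordering already packs tightly: solar charger + 4×down jacket, 19 kg, 432.
Nothing else within 19 kg beats 432.

432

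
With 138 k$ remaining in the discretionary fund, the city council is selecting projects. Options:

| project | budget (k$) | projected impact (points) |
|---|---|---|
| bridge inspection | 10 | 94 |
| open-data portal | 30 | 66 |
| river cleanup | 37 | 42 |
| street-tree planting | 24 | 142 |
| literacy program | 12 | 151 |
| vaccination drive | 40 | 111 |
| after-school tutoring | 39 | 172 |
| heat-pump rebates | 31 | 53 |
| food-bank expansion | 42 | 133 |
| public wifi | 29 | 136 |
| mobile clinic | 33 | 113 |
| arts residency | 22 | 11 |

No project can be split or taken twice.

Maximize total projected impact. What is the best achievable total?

714

Greedy by ratio would take bridge inspection + street-tree planting + literacy program + after-school tutoring + public wifi + arts residency: 136 k$ used, total 706.
Dropping bridge inspection and arts residency frees 32 k$; slotting in mobile clinic (33 k$) lifts the total to 714 at 137 k$.
No other feasible combination exceeds 714.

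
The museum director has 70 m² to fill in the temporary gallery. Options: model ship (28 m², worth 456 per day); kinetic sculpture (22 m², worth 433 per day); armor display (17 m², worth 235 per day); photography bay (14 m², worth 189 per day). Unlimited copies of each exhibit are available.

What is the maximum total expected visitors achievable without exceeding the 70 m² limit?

1299

Best packing: 3×kinetic sculpture — 66 m², 1299 total.
No other feasible combination exceeds 1299.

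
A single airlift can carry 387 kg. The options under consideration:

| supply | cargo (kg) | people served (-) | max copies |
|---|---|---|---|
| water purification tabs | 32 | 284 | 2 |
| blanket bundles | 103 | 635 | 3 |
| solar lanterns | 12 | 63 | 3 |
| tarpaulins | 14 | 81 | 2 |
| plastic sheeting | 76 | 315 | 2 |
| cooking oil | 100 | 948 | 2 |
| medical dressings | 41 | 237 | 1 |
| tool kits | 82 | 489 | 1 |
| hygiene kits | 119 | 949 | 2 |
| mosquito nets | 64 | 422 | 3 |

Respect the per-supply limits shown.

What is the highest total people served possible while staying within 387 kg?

3413

By people served per kg: cooking oil 9.48, water purification tabs 8.88, hygiene kits 7.97 lead.
2×water purification tabs + 2×cooking oil + hygiene kits uses 383 of the 387 kg and totals 3413.
That's the maximum — no swap from here does better than 3413.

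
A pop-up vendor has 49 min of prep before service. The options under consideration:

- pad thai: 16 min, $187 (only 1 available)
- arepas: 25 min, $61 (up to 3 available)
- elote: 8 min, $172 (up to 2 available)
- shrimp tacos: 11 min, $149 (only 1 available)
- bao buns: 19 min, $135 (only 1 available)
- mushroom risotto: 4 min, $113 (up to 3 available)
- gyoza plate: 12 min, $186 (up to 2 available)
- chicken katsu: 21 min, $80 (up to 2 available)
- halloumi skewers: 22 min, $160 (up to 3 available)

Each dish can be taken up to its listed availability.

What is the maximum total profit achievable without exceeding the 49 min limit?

Ranking by ratio (profit/min): mushroom risotto 28.25, elote 21.50, gyoza plate 15.50, shrimp tacos 13.55.
Greedy by ratio would take 2×elote + 3×mushroom risotto + gyoza plate: 40 min used, total 869.
The 4 min tied up in mushroom risotto is better spent on gyoza plate — total rises to 942 (48 min).

942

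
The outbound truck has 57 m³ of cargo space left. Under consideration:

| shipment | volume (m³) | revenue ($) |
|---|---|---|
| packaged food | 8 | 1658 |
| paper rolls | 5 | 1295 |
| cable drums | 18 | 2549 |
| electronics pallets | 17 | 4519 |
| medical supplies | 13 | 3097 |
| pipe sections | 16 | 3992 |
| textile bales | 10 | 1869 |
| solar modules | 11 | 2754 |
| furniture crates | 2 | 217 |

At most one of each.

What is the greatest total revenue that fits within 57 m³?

14362

Taking the top-ratio shipments first gives packaged food + paper rolls + electronics pallets + pipe sections + solar modules for 14218 (57 m³).
Dropping packaged food and paper rolls frees 13 m³; slotting in medical supplies (13 m³) lifts the total to 14362 at 57 m³.
No other feasible combination exceeds 14362.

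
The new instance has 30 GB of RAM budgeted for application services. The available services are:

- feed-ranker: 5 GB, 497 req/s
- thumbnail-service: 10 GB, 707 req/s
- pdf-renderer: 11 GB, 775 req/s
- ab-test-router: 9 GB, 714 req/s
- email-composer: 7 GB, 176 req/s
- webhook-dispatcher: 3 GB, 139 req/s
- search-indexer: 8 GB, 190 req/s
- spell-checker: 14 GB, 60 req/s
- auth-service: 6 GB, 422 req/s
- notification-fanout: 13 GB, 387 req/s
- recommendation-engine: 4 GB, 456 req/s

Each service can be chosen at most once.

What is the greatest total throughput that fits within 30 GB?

2442

The ratio heuristic lands on feed-ranker + thumbnail-service + ab-test-router + recommendation-engine (2374) but leaves 2 GB idle.
The 10 GB tied up in thumbnail-service is better spent on pdf-renderer — total rises to 2442 (29 GB).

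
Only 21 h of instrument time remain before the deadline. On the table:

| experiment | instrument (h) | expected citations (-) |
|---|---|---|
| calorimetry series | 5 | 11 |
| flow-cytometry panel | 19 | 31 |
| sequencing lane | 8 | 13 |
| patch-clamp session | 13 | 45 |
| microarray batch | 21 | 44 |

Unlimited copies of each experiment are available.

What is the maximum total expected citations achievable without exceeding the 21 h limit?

A density-first pass picks calorimetry series + patch-clamp session — 56 at 18 h.
The 5 h tied up in calorimetry series is better spent on sequencing lane — total rises to 58 (21 h).
Every other selection either busts 21 h or fails to beat 58.

58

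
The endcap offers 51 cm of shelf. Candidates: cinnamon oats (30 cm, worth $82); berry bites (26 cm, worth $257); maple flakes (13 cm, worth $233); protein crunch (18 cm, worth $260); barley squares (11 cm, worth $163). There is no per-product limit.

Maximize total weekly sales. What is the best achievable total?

Taking 3×maple flakes + barley squares: 50 cm used, 862 in weekly sales.
Nothing else within 51 cm beats 862.

862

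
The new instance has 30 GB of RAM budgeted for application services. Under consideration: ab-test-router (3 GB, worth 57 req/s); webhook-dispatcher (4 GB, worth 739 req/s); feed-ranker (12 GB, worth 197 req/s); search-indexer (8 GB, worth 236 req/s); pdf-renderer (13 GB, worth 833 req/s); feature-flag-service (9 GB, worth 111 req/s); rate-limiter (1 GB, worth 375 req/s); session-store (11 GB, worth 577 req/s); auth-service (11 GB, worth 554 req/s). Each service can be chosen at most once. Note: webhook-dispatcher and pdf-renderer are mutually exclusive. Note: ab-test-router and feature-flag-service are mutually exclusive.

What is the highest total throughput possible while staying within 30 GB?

Ab-test-router + webhook-dispatcher + rate-limiter + session-store + auth-service uses 30 of the 30 GB and totals 2302.
No other feasible combination exceeds 2302.

2302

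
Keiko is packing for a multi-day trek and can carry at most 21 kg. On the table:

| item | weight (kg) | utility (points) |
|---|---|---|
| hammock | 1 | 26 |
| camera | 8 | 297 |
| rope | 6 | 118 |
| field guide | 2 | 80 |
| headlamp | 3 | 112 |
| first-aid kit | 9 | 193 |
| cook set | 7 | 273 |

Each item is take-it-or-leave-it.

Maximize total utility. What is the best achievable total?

By utility per kg: field guide 40.00, cook set 39.00, headlamp 37.33, camera 37.12 lead.
Best packing: hammock + camera + field guide + headlamp + cook set — 21 kg, 788 total.
Next best is camera + field guide + headlamp + cook set at 762 (20 kg) — short by 26.

788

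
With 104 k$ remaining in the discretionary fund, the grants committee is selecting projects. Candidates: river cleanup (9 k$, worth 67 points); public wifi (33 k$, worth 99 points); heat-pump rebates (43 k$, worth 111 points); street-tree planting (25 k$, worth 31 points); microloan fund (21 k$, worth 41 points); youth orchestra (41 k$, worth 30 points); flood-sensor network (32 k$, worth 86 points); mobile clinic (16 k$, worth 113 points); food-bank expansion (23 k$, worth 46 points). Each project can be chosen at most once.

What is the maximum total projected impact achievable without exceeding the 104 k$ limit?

390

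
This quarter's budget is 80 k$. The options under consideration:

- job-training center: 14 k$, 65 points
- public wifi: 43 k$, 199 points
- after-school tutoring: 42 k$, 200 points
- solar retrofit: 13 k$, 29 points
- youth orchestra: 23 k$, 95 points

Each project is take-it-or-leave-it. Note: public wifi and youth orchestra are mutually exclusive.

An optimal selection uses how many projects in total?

Optimal total is 360.
One optimal bundle: job-training center + after-school tutoring + youth orchestra (79 k$).
All optima have 3 projects.

3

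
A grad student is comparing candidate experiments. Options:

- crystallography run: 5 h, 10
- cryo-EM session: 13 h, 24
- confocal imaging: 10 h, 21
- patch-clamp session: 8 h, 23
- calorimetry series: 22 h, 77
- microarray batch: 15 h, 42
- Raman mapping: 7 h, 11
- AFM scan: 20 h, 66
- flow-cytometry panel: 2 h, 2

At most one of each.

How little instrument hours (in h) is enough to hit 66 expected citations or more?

20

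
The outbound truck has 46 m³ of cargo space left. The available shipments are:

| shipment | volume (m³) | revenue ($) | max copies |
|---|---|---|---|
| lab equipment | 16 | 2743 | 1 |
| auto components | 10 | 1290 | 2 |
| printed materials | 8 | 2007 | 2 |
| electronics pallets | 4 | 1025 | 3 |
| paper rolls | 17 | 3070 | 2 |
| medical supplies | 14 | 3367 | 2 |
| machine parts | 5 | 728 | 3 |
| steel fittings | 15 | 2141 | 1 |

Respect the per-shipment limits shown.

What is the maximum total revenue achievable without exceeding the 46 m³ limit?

10791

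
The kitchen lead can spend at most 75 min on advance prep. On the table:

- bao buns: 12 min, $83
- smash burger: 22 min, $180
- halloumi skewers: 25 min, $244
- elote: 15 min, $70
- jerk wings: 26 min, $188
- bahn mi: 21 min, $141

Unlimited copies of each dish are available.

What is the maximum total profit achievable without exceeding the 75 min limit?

Best packing: 3×halloumi skewers — 75 min, 732 total.
Every other selection either busts 75 min or fails to beat 732.

732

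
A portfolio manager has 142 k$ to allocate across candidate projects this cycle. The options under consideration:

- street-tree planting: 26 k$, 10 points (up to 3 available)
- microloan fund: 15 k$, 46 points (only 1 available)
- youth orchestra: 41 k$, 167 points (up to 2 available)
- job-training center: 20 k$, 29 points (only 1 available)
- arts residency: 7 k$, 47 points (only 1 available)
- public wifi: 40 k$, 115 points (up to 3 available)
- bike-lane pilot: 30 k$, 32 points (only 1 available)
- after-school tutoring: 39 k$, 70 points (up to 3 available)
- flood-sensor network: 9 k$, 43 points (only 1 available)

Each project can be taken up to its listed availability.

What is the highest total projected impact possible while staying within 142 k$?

539

By projected impact per k$: arts residency 6.71, flood-sensor network 4.78, youth orchestra 4.07, microloan fund 3.07 lead.
Taking the top-ratio projects first gives microloan fund + 2×youth orchestra + job-training center + arts residency + flood-sensor network for 499 (133 k$).
Replace microloan fund and job-training center with public wifi: the trade gains 40 net, giving 539 at 138 k$.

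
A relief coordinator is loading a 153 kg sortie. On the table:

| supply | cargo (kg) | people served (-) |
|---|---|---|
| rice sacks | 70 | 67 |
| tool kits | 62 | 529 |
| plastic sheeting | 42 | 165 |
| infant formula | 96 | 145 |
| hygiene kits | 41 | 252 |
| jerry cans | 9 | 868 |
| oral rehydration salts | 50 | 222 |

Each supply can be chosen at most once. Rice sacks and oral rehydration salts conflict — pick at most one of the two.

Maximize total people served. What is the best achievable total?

1649

Best packing: tool kits + hygiene kits + jerry cans — 112 kg, 1649 total.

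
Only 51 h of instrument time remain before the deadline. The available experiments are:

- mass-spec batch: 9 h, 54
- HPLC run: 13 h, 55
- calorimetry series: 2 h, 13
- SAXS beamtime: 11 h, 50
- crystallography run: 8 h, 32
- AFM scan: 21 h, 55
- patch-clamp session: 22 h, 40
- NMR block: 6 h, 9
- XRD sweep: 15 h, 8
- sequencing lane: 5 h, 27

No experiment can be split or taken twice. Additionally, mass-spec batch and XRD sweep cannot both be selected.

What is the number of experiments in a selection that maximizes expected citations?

6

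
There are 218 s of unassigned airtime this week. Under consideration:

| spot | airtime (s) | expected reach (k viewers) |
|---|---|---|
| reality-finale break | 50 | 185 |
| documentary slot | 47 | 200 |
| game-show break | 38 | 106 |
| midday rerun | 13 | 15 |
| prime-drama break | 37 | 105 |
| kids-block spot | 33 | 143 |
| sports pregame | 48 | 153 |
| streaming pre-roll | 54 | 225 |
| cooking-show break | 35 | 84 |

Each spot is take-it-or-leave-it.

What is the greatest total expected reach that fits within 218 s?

Filling by ratio: reality-finale break + documentary slot + midday rerun + kids-block spot + streaming pre-roll for 768, with 21 s left unused.
Replace reality-finale break and midday rerun with sports pregame + cooking-show break: the trade gains 37 net, giving 805 at 217 s.
Nothing else within 218 s beats 805.

805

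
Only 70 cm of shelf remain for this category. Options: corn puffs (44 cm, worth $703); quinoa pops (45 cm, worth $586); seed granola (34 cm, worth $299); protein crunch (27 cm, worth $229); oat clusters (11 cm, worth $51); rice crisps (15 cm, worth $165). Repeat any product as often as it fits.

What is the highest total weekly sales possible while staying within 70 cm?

919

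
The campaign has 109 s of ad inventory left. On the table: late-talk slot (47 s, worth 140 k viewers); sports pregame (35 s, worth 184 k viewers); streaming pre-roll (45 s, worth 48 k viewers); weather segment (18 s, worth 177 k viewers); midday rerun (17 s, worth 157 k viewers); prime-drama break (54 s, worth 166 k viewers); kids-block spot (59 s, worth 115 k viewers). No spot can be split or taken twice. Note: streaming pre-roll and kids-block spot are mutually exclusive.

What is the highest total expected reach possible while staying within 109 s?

527

Ranking by ratio (expected reach/s): weather segment 9.83, midday rerun 9.24, sports pregame 5.26.
Greedy by ratio would take sports pregame + weather segment + midday rerun: 70 s used, total 518.
The 17 s tied up in midday rerun is better spent on prime-drama break — total rises to 527 (107 s).
Next best is sports pregame + weather segment + midday rerun at 518 (70 s) — short by 9.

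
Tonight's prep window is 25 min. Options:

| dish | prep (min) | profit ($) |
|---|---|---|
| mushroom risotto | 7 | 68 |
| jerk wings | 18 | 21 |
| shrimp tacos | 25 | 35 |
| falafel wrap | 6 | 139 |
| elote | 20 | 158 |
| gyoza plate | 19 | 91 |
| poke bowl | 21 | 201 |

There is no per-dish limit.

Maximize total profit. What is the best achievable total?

556

Taking 4×falafel wrap: 24 min used, 556 in profit.
Nothing else within 25 min beats 556.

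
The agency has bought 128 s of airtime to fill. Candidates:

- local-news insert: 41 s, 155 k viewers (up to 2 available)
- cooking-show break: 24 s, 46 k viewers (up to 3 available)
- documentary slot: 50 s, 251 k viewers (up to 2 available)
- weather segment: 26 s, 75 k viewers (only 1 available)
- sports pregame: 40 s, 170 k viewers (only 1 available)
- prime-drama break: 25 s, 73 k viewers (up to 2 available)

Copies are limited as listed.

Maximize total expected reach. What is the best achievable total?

577

The ratio heuristic lands on 2×documentary slot + prime-drama break (575) but leaves 3 s idle.
Replace prime-drama break with weather segment: the trade gains 2 net, giving 577 at 126 s.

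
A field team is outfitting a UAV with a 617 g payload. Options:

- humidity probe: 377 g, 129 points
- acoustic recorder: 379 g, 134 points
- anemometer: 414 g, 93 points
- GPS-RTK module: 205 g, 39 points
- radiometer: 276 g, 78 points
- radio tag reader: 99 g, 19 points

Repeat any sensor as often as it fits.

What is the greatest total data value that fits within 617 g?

173

Density check — acoustic recorder 0.35, humidity probe 0.34, radiometer 0.28, anemometer 0.22 are the best per g.
The ratio heuristic lands on acoustic recorder + 2×radio tag reader (172) but leaves 40 g idle.
Dropping 2×radio tag reader frees 198 g; slotting in GPS-RTK module (205 g) lifts the total to 173 at 584 g.
The spare 33 g is too small for any remaining sensor, and no exchange beats 173.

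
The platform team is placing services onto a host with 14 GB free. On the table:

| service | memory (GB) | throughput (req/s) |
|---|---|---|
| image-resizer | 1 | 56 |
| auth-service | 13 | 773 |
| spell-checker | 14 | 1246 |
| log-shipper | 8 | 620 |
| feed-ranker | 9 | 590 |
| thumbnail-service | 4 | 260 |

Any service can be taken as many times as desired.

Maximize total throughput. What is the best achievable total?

The ratio ordering already packs tightly: spell-checker, 14 GB, 1246.
That's the maximum — no swap from here does better than 1246.

1246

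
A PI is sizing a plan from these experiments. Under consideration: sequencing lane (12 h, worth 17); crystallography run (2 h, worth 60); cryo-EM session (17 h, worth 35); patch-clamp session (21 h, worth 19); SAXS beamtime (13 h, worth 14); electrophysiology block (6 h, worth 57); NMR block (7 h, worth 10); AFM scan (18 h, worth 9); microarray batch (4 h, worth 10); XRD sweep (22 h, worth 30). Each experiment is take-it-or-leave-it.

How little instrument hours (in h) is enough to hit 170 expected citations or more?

36

Need the lightest bundle worth ≥ 170.
crystallography run + cryo-EM session + electrophysiology block + NMR block + microarray batch: 172 expected citations at 36 h.
Any bundle with less than 36 h falls short of 170.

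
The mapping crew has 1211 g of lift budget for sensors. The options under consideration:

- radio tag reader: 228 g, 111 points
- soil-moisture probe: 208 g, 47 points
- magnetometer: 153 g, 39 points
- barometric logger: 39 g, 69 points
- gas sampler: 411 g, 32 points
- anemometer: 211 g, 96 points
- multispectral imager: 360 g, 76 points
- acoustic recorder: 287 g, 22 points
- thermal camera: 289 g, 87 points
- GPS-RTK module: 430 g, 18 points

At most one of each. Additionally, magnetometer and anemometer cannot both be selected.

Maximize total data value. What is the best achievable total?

439

Taking radio tag reader + barometric logger + anemometer + multispectral imager + thermal camera: 1127 g used, 439 in data value.
Every other selection either busts 1211 g or breaks a pairing rule or fails to beat 439.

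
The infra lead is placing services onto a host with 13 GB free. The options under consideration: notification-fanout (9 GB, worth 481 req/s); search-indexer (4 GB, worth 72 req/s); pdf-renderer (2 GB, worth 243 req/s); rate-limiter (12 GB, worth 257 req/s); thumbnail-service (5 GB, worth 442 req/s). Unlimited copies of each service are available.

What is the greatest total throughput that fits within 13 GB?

1458

By throughput per GB: pdf-renderer 121.50, thumbnail-service 88.40, notification-fanout 53.44, rate-limiter 21.42 lead.
Taking 6×pdf-renderer: 12 GB used, 1458 in throughput.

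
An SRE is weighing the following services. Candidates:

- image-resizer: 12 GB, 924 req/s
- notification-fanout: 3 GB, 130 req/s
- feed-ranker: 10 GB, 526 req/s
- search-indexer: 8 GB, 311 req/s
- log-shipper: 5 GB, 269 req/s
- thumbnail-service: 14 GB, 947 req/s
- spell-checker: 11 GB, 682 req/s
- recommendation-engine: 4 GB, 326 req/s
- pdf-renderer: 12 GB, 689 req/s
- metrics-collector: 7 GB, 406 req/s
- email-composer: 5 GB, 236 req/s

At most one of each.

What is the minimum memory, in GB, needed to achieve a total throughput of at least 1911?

27

Minimise GB subject to total throughput ≥ 1911.
image-resizer + spell-checker + recommendation-engine: 1932 throughput at 27 GB.
Any bundle with less than 27 GB falls short of 1911.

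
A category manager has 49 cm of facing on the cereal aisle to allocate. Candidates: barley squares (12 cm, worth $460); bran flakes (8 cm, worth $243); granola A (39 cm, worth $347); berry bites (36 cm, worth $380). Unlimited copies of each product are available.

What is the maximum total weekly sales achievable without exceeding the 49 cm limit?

1840

Ranking by ratio (weekly sales/cm): barley squares 38.33, bran flakes 30.38, berry bites 10.56.
Best packing: 4×barley squares — 48 cm, 1840 total.
Nothing else within 49 cm beats 1840.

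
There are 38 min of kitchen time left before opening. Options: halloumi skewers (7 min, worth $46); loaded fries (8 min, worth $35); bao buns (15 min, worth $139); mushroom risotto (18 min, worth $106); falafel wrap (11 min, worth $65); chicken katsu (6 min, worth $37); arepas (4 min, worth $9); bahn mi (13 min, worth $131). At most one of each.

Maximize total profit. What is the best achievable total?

316

The ratio ordering already packs tightly: halloumi skewers + bao buns + bahn mi, 35 min, 316.
Bao buns + chicken katsu + arepas + bahn mi matches that 316 at 38 min; no feasible combination exceeds it.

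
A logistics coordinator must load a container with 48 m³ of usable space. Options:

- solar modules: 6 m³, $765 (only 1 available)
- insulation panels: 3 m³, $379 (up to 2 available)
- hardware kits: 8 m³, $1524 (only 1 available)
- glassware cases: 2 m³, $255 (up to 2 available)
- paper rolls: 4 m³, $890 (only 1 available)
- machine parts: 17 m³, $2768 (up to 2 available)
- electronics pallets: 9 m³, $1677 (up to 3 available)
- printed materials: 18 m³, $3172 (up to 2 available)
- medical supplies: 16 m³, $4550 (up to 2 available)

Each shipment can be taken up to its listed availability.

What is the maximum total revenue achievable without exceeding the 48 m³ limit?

Greedy by ratio would take hardware kits + 2×glassware cases + paper rolls + 2×medical supplies: 48 m³ used, total 12024.
Replace hardware kits and 2×glassware cases with insulation panels + electronics pallets: the trade gains 22 net, giving 12046 at 48 m³.

12046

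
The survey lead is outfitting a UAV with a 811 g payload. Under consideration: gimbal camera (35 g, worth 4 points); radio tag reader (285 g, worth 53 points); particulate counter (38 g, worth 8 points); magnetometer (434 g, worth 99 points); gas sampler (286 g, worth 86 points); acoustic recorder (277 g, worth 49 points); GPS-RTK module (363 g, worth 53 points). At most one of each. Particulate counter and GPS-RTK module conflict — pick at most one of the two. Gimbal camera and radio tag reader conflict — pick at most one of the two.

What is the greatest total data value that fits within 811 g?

197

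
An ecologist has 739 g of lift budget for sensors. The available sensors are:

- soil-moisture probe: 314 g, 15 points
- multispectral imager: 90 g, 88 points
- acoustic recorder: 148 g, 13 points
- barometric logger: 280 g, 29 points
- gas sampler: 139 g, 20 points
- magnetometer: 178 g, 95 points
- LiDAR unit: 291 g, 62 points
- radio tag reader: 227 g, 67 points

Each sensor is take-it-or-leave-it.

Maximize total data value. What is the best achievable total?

270

Best packing: multispectral imager + gas sampler + magnetometer + radio tag reader — 634 g, 270 total.
No other feasible combination exceeds 270.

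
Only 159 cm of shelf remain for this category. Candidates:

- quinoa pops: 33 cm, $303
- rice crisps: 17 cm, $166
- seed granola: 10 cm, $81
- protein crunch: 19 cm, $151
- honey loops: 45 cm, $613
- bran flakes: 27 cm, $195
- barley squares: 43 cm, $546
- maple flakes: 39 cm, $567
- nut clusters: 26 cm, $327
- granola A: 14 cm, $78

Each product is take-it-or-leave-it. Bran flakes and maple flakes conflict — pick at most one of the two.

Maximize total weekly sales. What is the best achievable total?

2053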